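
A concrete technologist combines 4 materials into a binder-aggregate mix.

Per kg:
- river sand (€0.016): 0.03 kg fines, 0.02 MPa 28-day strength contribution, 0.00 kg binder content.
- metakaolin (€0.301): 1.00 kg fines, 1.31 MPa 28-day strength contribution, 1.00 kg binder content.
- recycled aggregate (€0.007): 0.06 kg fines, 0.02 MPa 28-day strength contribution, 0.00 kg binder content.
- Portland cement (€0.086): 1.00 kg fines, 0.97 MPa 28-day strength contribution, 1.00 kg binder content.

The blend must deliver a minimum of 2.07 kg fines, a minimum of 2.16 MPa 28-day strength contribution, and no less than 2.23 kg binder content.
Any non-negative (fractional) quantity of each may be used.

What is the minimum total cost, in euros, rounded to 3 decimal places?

Set it up as a linear program. Let x1 = kg of river sand, x2 = kg of metakaolin, x3 = kg of recycled aggregate, x4 = kg of Portland cement.
Minimise 0.016x1 + 0.301x2 + 0.007x3 + 0.086x4 subject to:
  0.03x1 + 1x2 + 0.06x3 + 1x4 ≥ 2.07   (fines)
  0.02x1 + 1.31x2 + 0.02x3 + 0.97x4 ≥ 2.16   (28-day strength contribution)
  1x2 + 1x4 ≥ 2.23   (binder content)
  x1, x2, x3, x4 ≥ 0.
The minimum-cost mix takes nothing from river sand, metakaolin, recycled aggregate — only Portland cement. The binder content requirement is met with equality.
Optimal quantities: Portland cement = 2.23 kg.
Objective = 0.086·2.23 = 0.19178.

€0.192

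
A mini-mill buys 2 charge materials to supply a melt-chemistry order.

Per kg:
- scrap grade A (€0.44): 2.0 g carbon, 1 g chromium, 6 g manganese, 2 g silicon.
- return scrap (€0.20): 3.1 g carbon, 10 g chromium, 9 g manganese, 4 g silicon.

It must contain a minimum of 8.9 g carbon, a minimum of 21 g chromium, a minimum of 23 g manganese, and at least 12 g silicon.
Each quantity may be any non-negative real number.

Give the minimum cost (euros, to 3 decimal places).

€0.600

Treat it as an LP. Let x1 = kg of scrap grade A, x2 = kg of return scrap.
min 0.44x1 + 0.2x2 subject to:
  2x1 + 3.1x2 ≥ 8.9   (carbon)
  1x1 + 10x2 ≥ 21   (chromium)
  6x1 + 9x2 ≥ 23   (manganese)
  2x1 + 4x2 ≥ 12   (silicon)
  x1, x2 ≥ 0.
At the optimum only return scrap is positive (scrap grade A = 0). There the silicon constraint is tight.
Optimal quantities: return scrap = 3 kg.
Total cost: 0.2·3 = 0.60000.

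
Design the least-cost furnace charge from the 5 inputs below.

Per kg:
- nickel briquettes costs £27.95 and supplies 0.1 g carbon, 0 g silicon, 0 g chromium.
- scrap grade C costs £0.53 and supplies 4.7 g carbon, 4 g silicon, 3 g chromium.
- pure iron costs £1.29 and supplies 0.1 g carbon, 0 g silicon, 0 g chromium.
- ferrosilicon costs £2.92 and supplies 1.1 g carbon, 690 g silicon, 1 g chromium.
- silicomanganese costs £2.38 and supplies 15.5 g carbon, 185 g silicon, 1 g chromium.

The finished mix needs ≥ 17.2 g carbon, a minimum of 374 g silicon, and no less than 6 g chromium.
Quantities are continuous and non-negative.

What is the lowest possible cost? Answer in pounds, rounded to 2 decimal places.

Treat it as an LP. Let x1 = kg of nickel briquettes, x2 = kg of scrap grade C, x3 = kg of pure iron, x4 = kg of ferrosilicon, x5 = kg of silicomanganese.
min 27.95x1 + 0.53x2 + 1.29x3 + 2.92x4 + 2.38x5 subject to:
  0.1x1 + 4.7x2 + 0.1x3 + 1.1x4 + 15.5x5 ≥ 17.2   (carbon)
  4x2 + 690x4 + 185x5 ≥ 374   (silicon)
  3x2 + 1x4 + 1x5 ≥ 6   (chromium)
  x1, x2, x3, x4, x5 ≥ 0.
The optimal basis is {scrap grade C, ferrosilicon, silicomanganese}; nickel briquettes, pure iron drop out. The carbon, silicon, chromium requirements are met with equality.
So scrap grade C = 1.683 kg, ferrosilicon = 0.3788 kg, silicomanganese = 0.5725 kg.
Total cost: 0.53·1.683 + 2.92·0.3788 + 2.38·0.5725 = 3.3606.

£3.36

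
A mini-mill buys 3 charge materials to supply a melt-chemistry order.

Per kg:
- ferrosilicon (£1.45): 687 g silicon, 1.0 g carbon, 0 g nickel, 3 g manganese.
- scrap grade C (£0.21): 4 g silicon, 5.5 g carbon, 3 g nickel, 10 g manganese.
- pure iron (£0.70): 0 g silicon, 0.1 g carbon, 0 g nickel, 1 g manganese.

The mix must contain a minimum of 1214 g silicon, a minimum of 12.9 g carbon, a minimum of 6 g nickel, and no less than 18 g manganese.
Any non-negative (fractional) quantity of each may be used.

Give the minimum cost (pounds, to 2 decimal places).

This is a linear program. Let x1 = kg of ferrosilicon, x2 = kg of scrap grade C, x3 = kg of pure iron.
Minimise 1.45x1 + 0.21x2 + 0.7x3 s.t.:
  687x1 + 4x2 ≥ 1214   (silicon)
  1x1 + 5.5x2 + 0.1x3 ≥ 12.9   (carbon)
  3x2 ≥ 6   (nickel)
  3x1 + 10x2 + 1x3 ≥ 18   (manganese)
  x1, x2, x3 ≥ 0.
The optimal basis is {ferrosilicon, scrap grade C}; pure iron drops out. Binding constraints: silicon and carbon.
Optimal quantities: ferrosilicon = 1.755 kg, scrap grade C = 2.026 kg.
Cost = 1.45·1.755 + 0.21·2.026 = 2.9702.

£2.97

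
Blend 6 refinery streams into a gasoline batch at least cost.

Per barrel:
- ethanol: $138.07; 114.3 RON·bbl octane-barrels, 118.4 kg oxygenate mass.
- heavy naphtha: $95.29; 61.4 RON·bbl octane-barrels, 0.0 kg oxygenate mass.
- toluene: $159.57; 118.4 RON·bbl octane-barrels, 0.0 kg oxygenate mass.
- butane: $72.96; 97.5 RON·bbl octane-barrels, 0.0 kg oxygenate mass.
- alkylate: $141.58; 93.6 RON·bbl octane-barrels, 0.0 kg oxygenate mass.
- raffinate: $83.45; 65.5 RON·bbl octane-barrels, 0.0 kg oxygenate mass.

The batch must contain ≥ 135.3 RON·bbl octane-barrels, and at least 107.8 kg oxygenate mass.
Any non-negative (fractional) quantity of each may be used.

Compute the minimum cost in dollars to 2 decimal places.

$149.08

Let x1 = barrels of ethanol, x2 = barrels of heavy naphtha, x3 = barrels of toluene, x4 = barrels of butane, x5 = barrels of alkylate, x6 = barrels of raffinate.
Minimise 138.07x1 + 95.29x2 + 159.57x3 + 72.96x4 + 141.58x5 + 83.45x6 with:
  114.3x1 + 61.4x2 + 118.4x3 + 97.5x4 + 93.6x5 + 65.5x6 ≥ 135.3   (octane-barrels)
  118.4x1 ≥ 107.8   (oxygenate mass)
  x1, x2, x3, x4, x5, x6 ≥ 0.
At the optimum only ethanol, butane are positive (heavy naphtha, toluene, alkylate, raffinate = 0). There the octane-barrels and oxygenate mass constraints are tight.
That vertex is x1 = 0.9105, x4 = 0.3203.
Hence cost = 138.07·0.9105 + 72.96·0.3203 = $149.0818.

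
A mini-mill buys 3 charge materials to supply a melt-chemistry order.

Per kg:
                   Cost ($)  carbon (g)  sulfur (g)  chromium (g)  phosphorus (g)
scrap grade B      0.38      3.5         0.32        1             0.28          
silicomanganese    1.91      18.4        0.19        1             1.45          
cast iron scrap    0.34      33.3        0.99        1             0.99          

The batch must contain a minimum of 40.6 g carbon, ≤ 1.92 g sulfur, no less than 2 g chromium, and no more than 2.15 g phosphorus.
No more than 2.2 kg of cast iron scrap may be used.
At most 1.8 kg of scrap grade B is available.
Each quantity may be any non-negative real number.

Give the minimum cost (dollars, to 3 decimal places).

Let x1 = kg of scrap grade B, x2 = kg of silicomanganese, x3 = kg of cast iron scrap.
Minimize 0.38x1 + 1.91x2 + 0.34x3 subject to:
  3.5x1 + 18.4x2 + 33.3x3 ≥ 40.6   (carbon)
  0.32x1 + 0.19x2 + 0.99x3 ≤ 1.92   (sulfur)
  1x1 + 1x2 + 1x3 ≥ 2   (chromium)
  0.28x1 + 1.45x2 + 0.99x3 ≤ 2.15   (phosphorus)
  x3 ≤ 2.2
  x1 ≤ 1.8
  x1, x2, x3 ≥ 0.
The optimal basis is {scrap grade B, cast iron scrap}; silicomanganese drops out. The sulfur and chromium requirements are met with equality.
Optimal quantities: scrap grade B = 0.089552 kg, cast iron scrap = 1.9104 kg.
Hence cost = 0.38·0.089552 + 0.34·1.9104 = $0.68357.

$0.684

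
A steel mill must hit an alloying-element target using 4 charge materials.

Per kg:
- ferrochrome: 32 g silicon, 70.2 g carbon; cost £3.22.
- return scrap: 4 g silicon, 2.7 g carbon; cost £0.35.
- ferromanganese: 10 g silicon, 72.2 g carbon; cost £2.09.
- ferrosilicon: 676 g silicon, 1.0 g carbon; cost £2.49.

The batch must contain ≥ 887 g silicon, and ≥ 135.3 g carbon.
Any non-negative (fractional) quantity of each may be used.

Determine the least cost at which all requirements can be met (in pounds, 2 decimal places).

£7.08

Let x1 = kg of ferrochrome, x2 = kg of return scrap, x3 = kg of ferromanganese, x4 = kg of ferrosilicon.
min 3.22x1 + 0.35x2 + 2.09x3 + 2.49x4 s.t.:
  32x1 + 4x2 + 10x3 + 676x4 ≥ 887   (silicon)
  70.2x1 + 2.7x2 + 72.2x3 + 1x4 ≥ 135.3   (carbon)
  x1, x2, x3, x4 ≥ 0.
The minimum-cost mix takes nothing from ferrochrome, return scrap — only ferromanganese, ferrosilicon. Binding constraints: silicon and carbon.
That vertex is x3 = 1.856, x4 = 1.285.
Cost = 2.09·1.856 + 2.49·1.285 = 7.0787.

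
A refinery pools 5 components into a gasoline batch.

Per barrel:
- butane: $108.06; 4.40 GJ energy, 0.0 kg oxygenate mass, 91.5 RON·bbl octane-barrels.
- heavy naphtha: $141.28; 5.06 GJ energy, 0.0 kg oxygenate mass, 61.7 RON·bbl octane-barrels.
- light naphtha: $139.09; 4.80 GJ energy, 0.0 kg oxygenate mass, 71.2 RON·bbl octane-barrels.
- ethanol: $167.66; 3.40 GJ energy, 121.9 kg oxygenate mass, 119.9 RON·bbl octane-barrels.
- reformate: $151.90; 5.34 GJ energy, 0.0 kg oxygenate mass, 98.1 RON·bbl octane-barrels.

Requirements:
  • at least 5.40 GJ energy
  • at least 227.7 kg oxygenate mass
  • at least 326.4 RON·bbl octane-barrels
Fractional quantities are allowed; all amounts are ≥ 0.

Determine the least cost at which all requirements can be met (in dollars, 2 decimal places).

$434.15

Let x1 = barrels of butane, x2 = barrels of heavy naphtha, x3 = barrels of light naphtha, x4 = barrels of ethanol, x5 = barrels of reformate.
Minimize 108.06x1 + 141.28x2 + 139.09x3 + 167.66x4 + 151.9x5 s.t.:
  4.4x1 + 5.06x2 + 4.8x3 + 3.4x4 + 5.34x5 ≥ 5.4   (energy)
  121.9x4 ≥ 227.7   (oxygenate mass)
  91.5x1 + 61.7x2 + 71.2x3 + 119.9x4 + 98.1x5 ≥ 326.4   (octane-barrels)
  x1, x2, x3, x4, x5 ≥ 0.
At the optimum only butane, ethanol are positive (heavy naphtha, light naphtha, reformate = 0). The oxygenate mass and octane-barrels requirements are met with equality.
That vertex is x1 = 1.1195, x4 = 1.8679.
Cost = 108.06·1.1195 + 167.66·1.8679 = 434.1453.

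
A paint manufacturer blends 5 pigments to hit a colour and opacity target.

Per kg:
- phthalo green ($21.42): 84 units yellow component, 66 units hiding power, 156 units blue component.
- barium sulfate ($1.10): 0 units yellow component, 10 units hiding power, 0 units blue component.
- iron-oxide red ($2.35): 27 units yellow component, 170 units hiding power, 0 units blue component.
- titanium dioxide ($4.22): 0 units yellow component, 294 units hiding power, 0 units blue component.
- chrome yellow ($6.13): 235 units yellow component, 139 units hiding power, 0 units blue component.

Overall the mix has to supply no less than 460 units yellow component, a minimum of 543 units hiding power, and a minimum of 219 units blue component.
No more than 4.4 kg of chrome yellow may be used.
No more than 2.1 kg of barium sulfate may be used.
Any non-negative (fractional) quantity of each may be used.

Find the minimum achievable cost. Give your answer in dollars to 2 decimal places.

$41.64

This is a linear program. Let x1 = kg of phthalo green, x2 = kg of barium sulfate, x3 = kg of iron-oxide red, x4 = kg of titanium dioxide, x5 = kg of chrome yellow.
min 21.42x1 + 1.1x2 + 2.35x3 + 4.22x4 + 6.13x5 subject to:
  84x1 + 27x3 + 235x5 ≥ 460   (yellow component)
  66x1 + 10x2 + 170x3 + 294x4 + 139x5 ≥ 543   (hiding power)
  156x1 ≥ 219   (blue component)
  x5 ≤ 4.4
  x2 ≤ 2.1
  x1, x2, x3, x4, x5 ≥ 0.
At the optimum only phthalo green, iron-oxide red, chrome yellow are positive (barium sulfate, titanium dioxide = 0). The yellow component, hiding power, blue component requirements are met with equality.
So phthalo green = 1.4038 kg, iron-oxide red = 1.6102 kg, chrome yellow = 1.2707 kg.
Cost = 21.42·1.4038 + 2.35·1.6102 + 6.13·1.2707 = 41.6428.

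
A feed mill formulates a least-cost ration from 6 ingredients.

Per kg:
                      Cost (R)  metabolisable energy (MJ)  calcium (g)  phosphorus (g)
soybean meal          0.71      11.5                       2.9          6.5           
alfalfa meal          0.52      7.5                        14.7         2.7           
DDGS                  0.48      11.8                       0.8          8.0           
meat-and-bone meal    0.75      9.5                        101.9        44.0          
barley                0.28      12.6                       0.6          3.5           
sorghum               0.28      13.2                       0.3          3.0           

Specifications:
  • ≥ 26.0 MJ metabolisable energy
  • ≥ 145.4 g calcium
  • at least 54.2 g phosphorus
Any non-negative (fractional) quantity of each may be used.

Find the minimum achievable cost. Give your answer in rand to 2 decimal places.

R1.33

Let x1 = kg of soybean meal, x2 = kg of alfalfa meal, x3 = kg of DDGS, x4 = kg of meat-and-bone meal, x5 = kg of barley, x6 = kg of sorghum.
Minimize 0.71x1 + 0.52x2 + 0.48x3 + 0.75x4 + 0.28x5 + 0.28x6 with:
  11.5x1 + 7.5x2 + 11.8x3 + 9.5x4 + 12.6x5 + 13.2x6 ≥ 26   (metabolisable energy)
  2.9x1 + 14.7x2 + 0.8x3 + 101.9x4 + 0.6x5 + 0.3x6 ≥ 145.4   (calcium)
  6.5x1 + 2.7x2 + 8x3 + 44x4 + 3.5x5 + 3x6 ≥ 54.2   (phosphorus)
  x1, x2, x3, x4, x5, x6 ≥ 0.
The minimum-cost mix takes nothing from soybean meal, alfalfa meal, DDGS, barley — only meat-and-bone meal, sorghum. The metabolisable energy and calcium requirements are met with equality.
Optimal quantities: meat-and-bone meal = 1.424 kg, sorghum = 0.9448 kg.
Objective = 0.75·1.424 + 0.28·0.9448 = 1.3325.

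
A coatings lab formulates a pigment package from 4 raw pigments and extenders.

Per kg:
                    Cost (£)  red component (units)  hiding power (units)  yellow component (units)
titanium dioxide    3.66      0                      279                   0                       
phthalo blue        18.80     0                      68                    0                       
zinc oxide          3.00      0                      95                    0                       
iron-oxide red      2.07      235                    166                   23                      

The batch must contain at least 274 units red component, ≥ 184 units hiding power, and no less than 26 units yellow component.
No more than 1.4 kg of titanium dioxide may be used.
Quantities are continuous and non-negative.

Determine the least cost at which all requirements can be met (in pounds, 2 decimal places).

£2.41

Let x1 = kg of titanium dioxide, x2 = kg of phthalo blue, x3 = kg of zinc oxide, x4 = kg of iron-oxide red.
min 3.66x1 + 18.8x2 + 3x3 + 2.07x4 subject to:
  235x4 ≥ 274   (red component)
  279x1 + 68x2 + 95x3 + 166x4 ≥ 184   (hiding power)
  23x4 ≥ 26   (yellow component)
  x1 ≤ 1.4
  x1, x2, x3, x4 ≥ 0.
At the optimum only iron-oxide red is positive (titanium dioxide, phthalo blue, zinc oxide = 0). Binding constraint: red component.
Solving gives x4 = 1.166.
Cost = 2.07·1.166 = 2.4136.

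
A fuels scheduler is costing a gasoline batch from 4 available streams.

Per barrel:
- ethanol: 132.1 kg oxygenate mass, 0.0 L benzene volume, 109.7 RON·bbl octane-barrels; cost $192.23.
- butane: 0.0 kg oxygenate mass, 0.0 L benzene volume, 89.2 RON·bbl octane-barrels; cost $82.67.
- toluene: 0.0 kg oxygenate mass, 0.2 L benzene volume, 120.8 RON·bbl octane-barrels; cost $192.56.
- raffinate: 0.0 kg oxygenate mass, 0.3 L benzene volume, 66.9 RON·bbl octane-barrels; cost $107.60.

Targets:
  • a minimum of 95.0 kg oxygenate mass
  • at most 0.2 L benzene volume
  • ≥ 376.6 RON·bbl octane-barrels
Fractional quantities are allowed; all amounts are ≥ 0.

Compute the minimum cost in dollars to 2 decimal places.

$414.16

This is a linear program. Let x1 = barrels of ethanol, x2 = barrels of butane, x3 = barrels of toluene, x4 = barrels of raffinate.
min 192.23x1 + 82.67x2 + 192.56x3 + 107.6x4 s.t.:
  132.1x1 ≥ 95   (oxygenate mass)
  0.2x3 + 0.3x4 ≤ 0.2   (benzene volume)
  109.7x1 + 89.2x2 + 120.8x3 + 66.9x4 ≥ 376.6   (octane-barrels)
  x1, x2, x3, x4 ≥ 0.
At the optimum only ethanol, butane are positive (toluene, raffinate = 0). There the oxygenate mass and octane-barrels constraints are tight.
So ethanol = 0.719152 barrels, butane = 3.33754 barrels.
Hence cost = 192.23·0.719152 + 82.67·3.33754 = $414.1570.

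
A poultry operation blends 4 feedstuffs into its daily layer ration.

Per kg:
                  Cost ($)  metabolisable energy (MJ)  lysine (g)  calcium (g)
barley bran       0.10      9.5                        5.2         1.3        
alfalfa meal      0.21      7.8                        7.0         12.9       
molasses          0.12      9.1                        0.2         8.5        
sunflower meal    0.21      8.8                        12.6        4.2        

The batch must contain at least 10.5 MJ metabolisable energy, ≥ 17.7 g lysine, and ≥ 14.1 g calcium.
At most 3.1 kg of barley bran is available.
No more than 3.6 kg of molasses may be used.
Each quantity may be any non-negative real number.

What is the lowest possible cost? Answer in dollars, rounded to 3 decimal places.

Let x1 = kg of barley bran, x2 = kg of alfalfa meal, x3 = kg of molasses, x4 = kg of sunflower meal.
Minimize 0.1x1 + 0.21x2 + 0.12x3 + 0.21x4 subject to:
  9.5x1 + 7.8x2 + 9.1x3 + 8.8x4 ≥ 10.5   (metabolisable energy)
  5.2x1 + 7x2 + 0.2x3 + 12.6x4 ≥ 17.7   (lysine)
  1.3x1 + 12.9x2 + 8.5x3 + 4.2x4 ≥ 14.1   (calcium)
  x1 ≤ 3.1
  x3 ≤ 3.6
  x1, x2, x3, x4 ≥ 0.
At the optimum only alfalfa meal, sunflower meal are positive (barley bran, molasses = 0). The lysine and calcium requirements are met with equality.
Solving gives x2 = 0.776, x4 = 0.9736.
Objective = 0.21·0.776 + 0.21·0.9736 = 0.36742.

$0.367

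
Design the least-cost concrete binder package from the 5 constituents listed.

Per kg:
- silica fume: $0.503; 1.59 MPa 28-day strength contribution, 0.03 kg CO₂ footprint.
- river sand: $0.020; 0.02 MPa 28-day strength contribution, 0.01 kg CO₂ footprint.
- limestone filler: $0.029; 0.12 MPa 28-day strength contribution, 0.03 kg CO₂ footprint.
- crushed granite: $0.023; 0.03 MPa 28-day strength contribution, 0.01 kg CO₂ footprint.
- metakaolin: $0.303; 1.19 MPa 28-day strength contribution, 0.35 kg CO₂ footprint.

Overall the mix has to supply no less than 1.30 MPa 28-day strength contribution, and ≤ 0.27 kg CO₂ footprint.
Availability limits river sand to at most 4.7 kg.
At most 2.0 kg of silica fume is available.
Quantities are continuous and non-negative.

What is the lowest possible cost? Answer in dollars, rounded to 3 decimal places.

This is a linear program. Let x1 = kg of silica fume, x2 = kg of river sand, x3 = kg of limestone filler, x4 = kg of crushed granite, x5 = kg of metakaolin.
Minimise 0.503x1 + 0.02x2 + 0.029x3 + 0.023x4 + 0.303x5 s.t.:
  1.59x1 + 0.02x2 + 0.12x3 + 0.03x4 + 1.19x5 ≥ 1.3   (28-day strength contribution)
  0.03x1 + 0.01x2 + 0.03x3 + 0.01x4 + 0.35x5 ≤ 0.27   (CO₂ footprint)
  x2 ≤ 4.7
  x1 ≤ 2
  x1, x2, x3, x4, x5 ≥ 0.
At the optimum only silica fume, limestone filler are positive (river sand, crushed granite, metakaolin = 0). There the 28-day strength contribution and CO₂ footprint constraints are tight.
Optimal quantities: silica fume = 0.1497 kg, limestone filler = 8.85 kg.
Hence cost = 0.503·0.1497 + 0.029·8.85 = $0.33195.

$0.332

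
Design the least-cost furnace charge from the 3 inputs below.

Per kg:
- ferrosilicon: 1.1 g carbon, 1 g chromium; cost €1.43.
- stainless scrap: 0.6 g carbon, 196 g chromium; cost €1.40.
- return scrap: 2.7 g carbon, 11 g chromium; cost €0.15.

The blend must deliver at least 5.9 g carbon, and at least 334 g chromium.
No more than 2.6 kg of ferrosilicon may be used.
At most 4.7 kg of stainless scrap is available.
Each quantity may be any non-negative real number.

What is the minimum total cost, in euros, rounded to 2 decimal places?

Set it up as a linear program. Let x1 = kg of ferrosilicon, x2 = kg of stainless scrap, x3 = kg of return scrap.
Minimize 1.43x1 + 1.4x2 + 0.15x3 subject to:
  1.1x1 + 0.6x2 + 2.7x3 ≥ 5.9   (carbon)
  1x1 + 196x2 + 11x3 ≥ 334   (chromium)
  x1 ≤ 2.6
  x2 ≤ 4.7
  x1, x2, x3 ≥ 0.
At the optimum only stainless scrap, return scrap are positive (ferrosilicon = 0). There the carbon and chromium constraints are tight.
That vertex is x2 = 1.601, x3 = 1.829.
Objective = 1.4·1.601 + 0.15·1.829 = 2.5158.

€2.52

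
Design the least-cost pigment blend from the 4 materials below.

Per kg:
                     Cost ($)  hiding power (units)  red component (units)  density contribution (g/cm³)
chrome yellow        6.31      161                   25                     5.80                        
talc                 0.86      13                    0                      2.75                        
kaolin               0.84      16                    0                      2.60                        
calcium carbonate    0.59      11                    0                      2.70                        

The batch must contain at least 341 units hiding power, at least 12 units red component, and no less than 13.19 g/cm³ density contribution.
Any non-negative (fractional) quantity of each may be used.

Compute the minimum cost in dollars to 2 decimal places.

$13.43

Let x1 = kg of chrome yellow, x2 = kg of talc, x3 = kg of kaolin, x4 = kg of calcium carbonate.
Minimize 6.31x1 + 0.86x2 + 0.84x3 + 0.59x4 subject to:
  161x1 + 13x2 + 16x3 + 11x4 ≥ 341   (hiding power)
  25x1 ≥ 12   (red component)
  5.8x1 + 2.75x2 + 2.6x3 + 2.7x4 ≥ 13.19   (density contribution)
  x1, x2, x3, x4 ≥ 0.
The cheapest feasible vertex uses only chrome yellow, calcium carbonate; talc, kaolin are not used. The hiding power and density contribution requirements are met with equality.
Solving gives x1 = 2.091, x4 = 0.3931.
Objective = 6.31·2.091 + 0.59·0.3931 = 13.4261.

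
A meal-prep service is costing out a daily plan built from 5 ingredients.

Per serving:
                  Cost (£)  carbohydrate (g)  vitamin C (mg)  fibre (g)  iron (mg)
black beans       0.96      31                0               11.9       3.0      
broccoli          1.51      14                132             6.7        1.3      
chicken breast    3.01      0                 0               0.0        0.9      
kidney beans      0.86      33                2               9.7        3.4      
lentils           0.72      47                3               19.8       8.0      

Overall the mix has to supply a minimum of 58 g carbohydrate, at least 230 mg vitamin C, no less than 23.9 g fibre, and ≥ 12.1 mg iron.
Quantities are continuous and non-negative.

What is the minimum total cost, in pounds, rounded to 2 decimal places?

£3.48

Treat it as an LP. Let x1 = servings of black beans, x2 = servings of broccoli, x3 = servings of chicken breast, x4 = servings of kidney beans, x5 = servings of lentils.
Minimize 0.96x1 + 1.51x2 + 3.01x3 + 0.86x4 + 0.72x5 subject to:
  31x1 + 14x2 + 33x4 + 47x5 ≥ 58   (carbohydrate)
  132x2 + 2x4 + 3x5 ≥ 230   (vitamin C)
  11.9x1 + 6.7x2 + 9.7x4 + 19.8x5 ≥ 23.9   (fibre)
  3x1 + 1.3x2 + 0.9x3 + 3.4x4 + 8x5 ≥ 12.1   (iron)
  x1, x2, x3, x4, x5 ≥ 0.
The cheapest feasible vertex uses only broccoli, lentils; black beans, chicken breast, kidney beans are not used. Binding constraints: vitamin C and iron.
Optimal quantities: broccoli = 1.714 servings, lentils = 1.234 servings.
Cost = 1.51·1.714 + 0.72·1.234 = 3.4766.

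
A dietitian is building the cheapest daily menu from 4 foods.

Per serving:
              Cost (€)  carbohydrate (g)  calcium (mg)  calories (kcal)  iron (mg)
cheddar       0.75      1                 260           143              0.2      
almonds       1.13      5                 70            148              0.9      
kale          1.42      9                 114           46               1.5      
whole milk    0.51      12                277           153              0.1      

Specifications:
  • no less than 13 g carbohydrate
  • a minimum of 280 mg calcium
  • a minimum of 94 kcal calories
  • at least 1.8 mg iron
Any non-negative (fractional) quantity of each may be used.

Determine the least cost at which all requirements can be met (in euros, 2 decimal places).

Let x1 = servings of cheddar, x2 = servings of almonds, x3 = servings of kale, x4 = servings of whole milk.
Minimize 0.75x1 + 1.13x2 + 1.42x3 + 0.51x4 s.t.:
  1x1 + 5x2 + 9x3 + 12x4 ≥ 13   (carbohydrate)
  260x1 + 70x2 + 114x3 + 277x4 ≥ 280   (calcium)
  143x1 + 148x2 + 46x3 + 153x4 ≥ 94   (calories)
  0.2x1 + 0.9x2 + 1.5x3 + 0.1x4 ≥ 1.8   (iron)
  x1, x2, x3, x4 ≥ 0.
The cheapest feasible vertex uses only kale, whole milk; cheddar, almonds are not used. There the calcium and iron constraints are tight.
So kale = 1.1646 servings, whole milk = 0.53155 servings.
Hence cost = 1.42·1.1646 + 0.51·0.53155 = €1.9248.

€1.92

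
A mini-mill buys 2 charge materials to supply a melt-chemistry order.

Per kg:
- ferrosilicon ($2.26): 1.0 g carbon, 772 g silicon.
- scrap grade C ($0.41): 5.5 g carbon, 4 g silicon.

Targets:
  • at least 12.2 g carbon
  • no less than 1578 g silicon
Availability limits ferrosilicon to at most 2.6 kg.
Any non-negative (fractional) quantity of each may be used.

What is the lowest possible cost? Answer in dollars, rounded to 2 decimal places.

Treat it as an LP. Let x1 = kg of ferrosilicon, x2 = kg of scrap grade C.
Minimize 2.26x1 + 0.41x2 s.t.:
  1x1 + 5.5x2 ≥ 12.2   (carbon)
  772x1 + 4x2 ≥ 1578   (silicon)
  x1 ≤ 2.6
  x1, x2 ≥ 0.
Both inputs are positive at the optimum. The carbon and silicon requirements are met with equality.
So ferrosilicon = 2.0345 kg, scrap grade C = 1.8483 kg.
Total cost: 2.26·2.0345 + 0.41·1.8483 = 5.3558.

$5.36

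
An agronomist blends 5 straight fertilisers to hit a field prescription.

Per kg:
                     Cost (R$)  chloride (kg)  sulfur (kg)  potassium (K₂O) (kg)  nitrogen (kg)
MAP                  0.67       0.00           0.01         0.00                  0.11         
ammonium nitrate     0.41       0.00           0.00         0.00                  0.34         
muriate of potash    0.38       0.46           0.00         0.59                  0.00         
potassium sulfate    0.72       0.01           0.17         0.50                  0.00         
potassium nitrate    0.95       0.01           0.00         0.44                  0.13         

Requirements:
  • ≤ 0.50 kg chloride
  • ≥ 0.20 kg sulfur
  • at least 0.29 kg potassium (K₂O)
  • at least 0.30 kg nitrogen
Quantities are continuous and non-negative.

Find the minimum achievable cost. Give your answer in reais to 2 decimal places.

Let x1 = kg of MAP, x2 = kg of ammonium nitrate, x3 = kg of muriate of potash, x4 = kg of potassium sulfate, x5 = kg of potassium nitrate.
Minimise 0.67x1 + 0.41x2 + 0.38x3 + 0.72x4 + 0.95x5 subject to:
  0.46x3 + 0.01x4 + 0.01x5 ≤ 0.5   (chloride)
  0.01x1 + 0.17x4 ≥ 0.2   (sulfur)
  0.59x3 + 0.5x4 + 0.44x5 ≥ 0.29   (potassium (K₂O))
  0.11x1 + 0.34x2 + 0.13x5 ≥ 0.3   (nitrogen)
  x1, x2, x3, x4, x5 ≥ 0.
The optimal basis is {ammonium nitrate, potassium sulfate}; MAP, muriate of potash, potassium nitrate drop out. Binding constraints: sulfur and nitrogen.
Solving gives x2 = 0.8824, x4 = 1.176.
Objective = 0.41·0.8824 + 0.72·1.176 = 1.2085.

R$1.21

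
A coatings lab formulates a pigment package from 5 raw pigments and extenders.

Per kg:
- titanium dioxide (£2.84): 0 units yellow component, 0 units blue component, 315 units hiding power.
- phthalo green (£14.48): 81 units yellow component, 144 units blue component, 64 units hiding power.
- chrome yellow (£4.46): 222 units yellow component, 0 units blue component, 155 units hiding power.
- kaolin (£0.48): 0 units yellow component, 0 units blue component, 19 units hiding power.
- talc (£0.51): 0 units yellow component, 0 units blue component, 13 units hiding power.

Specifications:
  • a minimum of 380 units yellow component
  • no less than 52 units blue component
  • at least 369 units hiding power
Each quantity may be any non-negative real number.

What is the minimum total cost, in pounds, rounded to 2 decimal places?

This is a linear program. Let x1 = kg of titanium dioxide, x2 = kg of phthalo green, x3 = kg of chrome yellow, x4 = kg of kaolin, x5 = kg of talc.
Minimise 2.84x1 + 14.48x2 + 4.46x3 + 0.48x4 + 0.51x5 subject to:
  81x2 + 222x3 ≥ 380   (yellow component)
  144x2 ≥ 52   (blue component)
  315x1 + 64x2 + 155x3 + 19x4 + 13x5 ≥ 369   (hiding power)
  x1, x2, x3, x4, x5 ≥ 0.
The optimal basis is {titanium dioxide, phthalo green, chrome yellow}; kaolin, talc drop out. Binding constraints: yellow component, blue component, hiding power.
Solving gives x1 = 0.3206, x2 = 0.3611, x3 = 1.58.
Total cost: 2.84·0.3206 + 14.48·0.3611 + 4.46·1.58 = 13.1860.

£13.19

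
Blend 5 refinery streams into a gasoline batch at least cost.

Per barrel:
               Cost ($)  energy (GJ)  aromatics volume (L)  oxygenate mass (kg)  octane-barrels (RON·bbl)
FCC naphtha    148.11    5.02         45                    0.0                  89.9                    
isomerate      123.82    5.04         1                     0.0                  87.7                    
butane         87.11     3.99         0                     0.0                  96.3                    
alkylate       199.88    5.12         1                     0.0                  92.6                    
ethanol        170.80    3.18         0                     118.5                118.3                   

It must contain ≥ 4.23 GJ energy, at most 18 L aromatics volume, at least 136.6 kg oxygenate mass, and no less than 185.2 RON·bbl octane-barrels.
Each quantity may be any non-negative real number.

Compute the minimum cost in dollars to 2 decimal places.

$241.06

Treat it as an LP. Let x1 = barrels of FCC naphtha, x2 = barrels of isomerate, x3 = barrels of butane, x4 = barrels of alkylate, x5 = barrels of ethanol.
Minimize 148.11x1 + 123.82x2 + 87.11x3 + 199.88x4 + 170.8x5 s.t.:
  5.02x1 + 5.04x2 + 3.99x3 + 5.12x4 + 3.18x5 ≥ 4.23   (energy)
  45x1 + 1x2 + 1x4 ≤ 18   (aromatics volume)
  118.5x5 ≥ 136.6   (oxygenate mass)
  89.9x1 + 87.7x2 + 96.3x3 + 92.6x4 + 118.3x5 ≥ 185.2   (octane-barrels)
  x1, x2, x3, x4, x5 ≥ 0.
The cheapest feasible vertex uses only butane, ethanol; FCC naphtha, isomerate, alkylate are not used. The oxygenate mass and octane-barrels requirements are met with equality.
So butane = 0.507067 barrels, ethanol = 1.15274 barrels.
Hence cost = 87.11·0.507067 + 170.8·1.15274 = $241.0586.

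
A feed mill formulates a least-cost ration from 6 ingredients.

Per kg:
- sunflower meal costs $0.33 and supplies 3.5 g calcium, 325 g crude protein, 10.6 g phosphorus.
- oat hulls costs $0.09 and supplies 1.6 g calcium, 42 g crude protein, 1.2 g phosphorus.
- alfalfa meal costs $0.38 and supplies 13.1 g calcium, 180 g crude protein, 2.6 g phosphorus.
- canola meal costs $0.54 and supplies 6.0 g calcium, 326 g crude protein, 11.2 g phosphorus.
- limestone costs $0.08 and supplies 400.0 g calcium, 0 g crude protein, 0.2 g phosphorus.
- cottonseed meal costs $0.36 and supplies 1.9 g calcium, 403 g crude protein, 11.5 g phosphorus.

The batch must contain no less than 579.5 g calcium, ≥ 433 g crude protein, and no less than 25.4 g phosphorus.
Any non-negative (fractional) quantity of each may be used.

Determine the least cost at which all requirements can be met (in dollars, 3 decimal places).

$0.896

Let x1 = kg of sunflower meal, x2 = kg of oat hulls, x3 = kg of alfalfa meal, x4 = kg of canola meal, x5 = kg of limestone, x6 = kg of cottonseed meal.
Minimize 0.33x1 + 0.09x2 + 0.38x3 + 0.54x4 + 0.08x5 + 0.36x6 s.t.:
  3.5x1 + 1.6x2 + 13.1x3 + 6x4 + 400x5 + 1.9x6 ≥ 579.5   (calcium)
  325x1 + 42x2 + 180x3 + 326x4 + 403x6 ≥ 433   (crude protein)
  10.6x1 + 1.2x2 + 2.6x3 + 11.2x4 + 0.2x5 + 11.5x6 ≥ 25.4   (phosphorus)
  x1, x2, x3, x4, x5, x6 ≥ 0.
The minimum-cost mix takes nothing from oat hulls, alfalfa meal, canola meal, cottonseed meal — only sunflower meal, limestone. The calcium and phosphorus requirements are met with equality.
So sunflower meal = 2.369 kg, limestone = 1.428 kg.
Total cost: 0.33·2.369 + 0.08·1.428 = 0.89601.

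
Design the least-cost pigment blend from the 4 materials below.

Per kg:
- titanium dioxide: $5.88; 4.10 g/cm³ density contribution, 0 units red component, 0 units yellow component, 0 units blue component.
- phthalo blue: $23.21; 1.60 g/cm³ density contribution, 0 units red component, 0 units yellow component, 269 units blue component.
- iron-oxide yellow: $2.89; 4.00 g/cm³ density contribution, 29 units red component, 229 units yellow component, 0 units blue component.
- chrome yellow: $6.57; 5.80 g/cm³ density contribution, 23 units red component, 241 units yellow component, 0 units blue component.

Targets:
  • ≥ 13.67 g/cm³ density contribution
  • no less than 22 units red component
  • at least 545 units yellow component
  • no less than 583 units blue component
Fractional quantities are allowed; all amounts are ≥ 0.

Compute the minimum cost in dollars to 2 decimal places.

Treat it as an LP. Let x1 = kg of titanium dioxide, x2 = kg of phthalo blue, x3 = kg of iron-oxide yellow, x4 = kg of chrome yellow.
Minimize 5.88x1 + 23.21x2 + 2.89x3 + 6.57x4 subject to:
  4.1x1 + 1.6x2 + 4x3 + 5.8x4 ≥ 13.67   (density contribution)
  29x3 + 23x4 ≥ 22   (red component)
  229x3 + 241x4 ≥ 545   (yellow component)
  269x2 ≥ 583   (blue component)
  x1, x2, x3, x4 ≥ 0.
The minimum-cost mix takes nothing from titanium dioxide, chrome yellow — only phthalo blue, iron-oxide yellow. Binding constraints: density contribution and blue component.
Solving gives x2 = 2.167, x3 = 2.551.
Cost = 23.21·2.167 + 2.89·2.551 = 57.6685.

$57.67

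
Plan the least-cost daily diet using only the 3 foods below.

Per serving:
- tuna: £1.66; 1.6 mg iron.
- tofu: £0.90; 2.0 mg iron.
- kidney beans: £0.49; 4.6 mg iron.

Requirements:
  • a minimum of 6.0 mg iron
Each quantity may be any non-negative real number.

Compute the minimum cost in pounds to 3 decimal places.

Treat it as an LP. Let x1 = servings of tuna, x2 = servings of tofu, x3 = servings of kidney beans.
min 1.66x1 + 0.9x2 + 0.49x3 s.t.:
  1.6x1 + 2x2 + 4.6x3 ≥ 6   (iron)
  x1, x2, x3 ≥ 0.
The cheapest feasible vertex uses only kidney beans; tuna, tofu are not used. There the iron constraint is tight.
That vertex is x3 = 1.304.
Cost = 0.49·1.304 = 0.63896.

£0.639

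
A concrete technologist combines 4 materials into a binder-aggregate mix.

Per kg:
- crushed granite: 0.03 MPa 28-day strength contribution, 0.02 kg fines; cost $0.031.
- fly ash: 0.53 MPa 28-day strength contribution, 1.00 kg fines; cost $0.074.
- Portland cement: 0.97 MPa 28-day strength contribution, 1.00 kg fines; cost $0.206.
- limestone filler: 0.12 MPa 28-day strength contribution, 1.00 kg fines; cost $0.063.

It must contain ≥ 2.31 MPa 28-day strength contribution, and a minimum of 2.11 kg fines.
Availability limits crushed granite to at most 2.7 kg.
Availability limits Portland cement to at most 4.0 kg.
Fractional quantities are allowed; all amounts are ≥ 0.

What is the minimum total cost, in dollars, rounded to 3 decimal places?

Set it up as a linear program. Let x1 = kg of crushed granite, x2 = kg of fly ash, x3 = kg of Portland cement, x4 = kg of limestone filler.
Minimise 0.031x1 + 0.074x2 + 0.206x3 + 0.063x4 s.t.:
  0.03x1 + 0.53x2 + 0.97x3 + 0.12x4 ≥ 2.31   (28-day strength contribution)
  0.02x1 + 1x2 + 1x3 + 1x4 ≥ 2.11   (fines)
  x1 ≤ 2.7
  x3 ≤ 4
  x1, x2, x3, x4 ≥ 0.
The cheapest feasible vertex uses only fly ash; crushed granite, Portland cement, limestone filler are not used. Binding constraint: 28-day strength contribution.
That vertex is x2 = 4.3585.
Cost = 0.074·4.3585 = 0.32253.

$0.323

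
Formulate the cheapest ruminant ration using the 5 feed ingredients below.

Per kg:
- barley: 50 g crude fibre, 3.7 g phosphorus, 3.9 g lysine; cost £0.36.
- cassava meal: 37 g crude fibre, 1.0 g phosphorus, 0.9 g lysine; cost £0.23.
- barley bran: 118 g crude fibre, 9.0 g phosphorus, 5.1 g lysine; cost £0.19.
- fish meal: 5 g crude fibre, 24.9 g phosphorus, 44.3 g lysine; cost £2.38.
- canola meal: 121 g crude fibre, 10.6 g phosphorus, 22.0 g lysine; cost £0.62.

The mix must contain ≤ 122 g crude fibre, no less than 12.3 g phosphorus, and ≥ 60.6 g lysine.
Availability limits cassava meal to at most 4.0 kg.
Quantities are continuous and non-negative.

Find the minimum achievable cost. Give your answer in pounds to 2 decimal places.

£2.71

Let x1 = kg of barley, x2 = kg of cassava meal, x3 = kg of barley bran, x4 = kg of fish meal, x5 = kg of canola meal.
Minimize 0.36x1 + 0.23x2 + 0.19x3 + 2.38x4 + 0.62x5 s.t.:
  50x1 + 37x2 + 118x3 + 5x4 + 121x5 ≤ 122   (crude fibre)
  3.7x1 + 1x2 + 9x3 + 24.9x4 + 10.6x5 ≥ 12.3   (phosphorus)
  3.9x1 + 0.9x2 + 5.1x3 + 44.3x4 + 22x5 ≥ 60.6   (lysine)
  x2 ≤ 4
  x1, x2, x3, x4, x5 ≥ 0.
At the optimum only fish meal, canola meal are positive (barley, cassava meal, barley bran = 0). The crude fibre and lysine requirements are met with equality.
Solving gives x4 = 0.8854, x5 = 0.9717.
Cost = 2.38·0.8854 + 0.62·0.9717 = 2.7097.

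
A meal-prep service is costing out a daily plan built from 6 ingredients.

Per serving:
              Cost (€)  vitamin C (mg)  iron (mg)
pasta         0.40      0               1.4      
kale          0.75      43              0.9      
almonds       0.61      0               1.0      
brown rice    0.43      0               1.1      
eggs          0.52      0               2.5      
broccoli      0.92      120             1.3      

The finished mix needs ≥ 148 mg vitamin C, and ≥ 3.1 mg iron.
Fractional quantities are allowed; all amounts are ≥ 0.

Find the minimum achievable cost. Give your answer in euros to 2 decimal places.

€1.45

Set it up as a linear program. Let x1 = servings of pasta, x2 = servings of kale, x3 = servings of almonds, x4 = servings of brown rice, x5 = servings of eggs, x6 = servings of broccoli.
min 0.4x1 + 0.75x2 + 0.61x3 + 0.43x4 + 0.52x5 + 0.92x6 s.t.:
  43x2 + 120x6 ≥ 148   (vitamin C)
  1.4x1 + 0.9x2 + 1x3 + 1.1x4 + 2.5x5 + 1.3x6 ≥ 3.1   (iron)
  x1, x2, x3, x4, x5, x6 ≥ 0.
The optimal basis is {eggs, broccoli}; pasta, kale, almonds, brown rice drop out. Binding constraints: vitamin C and iron.
So eggs = 0.5987 servings, broccoli = 1.233 servings.
Hence cost = 0.52·0.5987 + 0.92·1.233 = €1.4457.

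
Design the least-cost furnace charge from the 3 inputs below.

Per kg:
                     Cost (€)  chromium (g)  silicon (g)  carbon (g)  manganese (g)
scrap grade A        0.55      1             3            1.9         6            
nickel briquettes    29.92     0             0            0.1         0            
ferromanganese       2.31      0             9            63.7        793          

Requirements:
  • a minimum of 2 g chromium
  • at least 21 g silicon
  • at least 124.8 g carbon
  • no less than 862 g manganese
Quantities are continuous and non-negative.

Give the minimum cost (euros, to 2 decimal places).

€5.49

Treat it as an LP. Let x1 = kg of scrap grade A, x2 = kg of nickel briquettes, x3 = kg of ferromanganese.
Minimize 0.55x1 + 29.92x2 + 2.31x3 s.t.:
  1x1 ≥ 2   (chromium)
  3x1 + 9x3 ≥ 21   (silicon)
  1.9x1 + 0.1x2 + 63.7x3 ≥ 124.8   (carbon)
  6x1 + 793x3 ≥ 862   (manganese)
  x1, x2, x3 ≥ 0.
At the optimum only scrap grade A, ferromanganese are positive (nickel briquettes = 0). Binding constraints: chromium and carbon.
That vertex is x1 = 2, x3 = 1.9.
Hence cost = 0.55·2 + 2.31·1.9 = €5.4890.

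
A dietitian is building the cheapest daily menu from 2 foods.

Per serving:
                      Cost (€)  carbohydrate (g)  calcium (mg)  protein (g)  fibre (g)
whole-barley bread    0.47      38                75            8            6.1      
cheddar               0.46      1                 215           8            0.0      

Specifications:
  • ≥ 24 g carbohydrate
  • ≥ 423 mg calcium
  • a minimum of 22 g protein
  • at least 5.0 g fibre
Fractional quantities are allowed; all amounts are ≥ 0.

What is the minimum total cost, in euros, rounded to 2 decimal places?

€1.27

This is a linear program. Let x1 = servings of whole-barley bread, x2 = servings of cheddar.
min 0.47x1 + 0.46x2 with:
  38x1 + 1x2 ≥ 24   (carbohydrate)
  75x1 + 215x2 ≥ 423   (calcium)
  8x1 + 8x2 ≥ 22   (protein)
  6.1x1 ≥ 5   (fibre)
  x1, x2 ≥ 0.
Both inputs are positive at the optimum. The protein and fibre requirements are met with equality.
Optimal quantities: whole-barley bread = 0.8197 servings, cheddar = 1.93 servings.
Objective = 0.47·0.8197 + 0.46·1.93 = 1.2731.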